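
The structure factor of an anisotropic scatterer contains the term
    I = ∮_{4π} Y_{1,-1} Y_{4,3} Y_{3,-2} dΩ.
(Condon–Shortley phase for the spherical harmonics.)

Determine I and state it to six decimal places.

-0.282095

Checks pass: Σm=0; 8 even; l₃=3∈[3,5].
(2·1+1)(2·4+1)(2·3+1) = 189
Δ: 2! 0! 6! / 9! → 1/252
sum: t=1:−1/36 = -1/36
3j²(1 4 3; 0 0 0) = Δ·Π!·Σ² = 4/63  (sign +1)
sum: t=2:+1/240 = 1/240
3j²(1 4 3; -1 3 -2) = Δ·Π!·Σ² = 1/12  (sign -1)
combine: 4πI² = 189·4/63·1/12 = 1/1
take √, sign -1: I = -0.28209479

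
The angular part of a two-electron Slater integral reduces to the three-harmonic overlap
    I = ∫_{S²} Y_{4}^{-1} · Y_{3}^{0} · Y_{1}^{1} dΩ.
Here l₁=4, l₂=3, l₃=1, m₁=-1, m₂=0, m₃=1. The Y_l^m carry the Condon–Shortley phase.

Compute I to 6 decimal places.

-0.194664

Rules hold: Σm=0, L=8 even, 1≤1≤7.
N = 9·7·3 = 189
Δ = 6!·2!·0!/9! = 1/252
Racah Σ t=3..3: t=3:−1/36 = -1/36
⇒ 3j(4 3 1; 0 0 0)² = 4/63, sgn +1
Racah Σ t=3..3: t=3:−1/72 = -1/72
⇒ 3j(4 3 1; -1 0 1)² = 5/126, sgn -1
4πI² = N·(3j₀)²·(3jₘ)² = 10/21
I = -1·√(0.47619/4π) = -0.19466390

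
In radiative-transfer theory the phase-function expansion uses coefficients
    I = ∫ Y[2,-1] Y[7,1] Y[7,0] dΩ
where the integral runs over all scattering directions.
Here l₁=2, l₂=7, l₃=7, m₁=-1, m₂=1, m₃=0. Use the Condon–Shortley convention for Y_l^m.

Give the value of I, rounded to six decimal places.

Rules hold: Σm=0, L=16 even, 5≤7≤9.
N = 5·15·15 = 1125
Δ = 2!·2!·12!/17! = 1/185640
Racah Σ t=0..2: t=0:+1/2419200 t=1:−1/518400 t=2:+1/2419200 = -1/907200
⇒ 3j(2 7 7; 0 0 0)² = 56/3315, sgn +1
Racah Σ t=1..2: t=1:−1/1209600 t=2:+1/1036800 = 1/7257600
⇒ 3j(2 7 7; -1 1 0)² = 1/2210, sgn -1
4πI² = N·(3j₀)²·(3jₘ)² = 420/48841
I = -1·√(0.00859933/4π) = -0.02615938

-0.026159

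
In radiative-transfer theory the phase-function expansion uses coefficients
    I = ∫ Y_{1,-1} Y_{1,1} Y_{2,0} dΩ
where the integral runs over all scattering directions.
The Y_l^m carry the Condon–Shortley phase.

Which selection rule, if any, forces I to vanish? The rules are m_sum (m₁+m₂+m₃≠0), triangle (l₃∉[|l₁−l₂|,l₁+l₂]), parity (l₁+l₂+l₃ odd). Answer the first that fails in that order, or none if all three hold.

none

Σmᵢ = 0  ✓
l₃∈[|l₁−l₂|,l₁+l₂]=[0,2], have l₃=2  ✓
Σlᵢ = 4 ⇒ even  ✓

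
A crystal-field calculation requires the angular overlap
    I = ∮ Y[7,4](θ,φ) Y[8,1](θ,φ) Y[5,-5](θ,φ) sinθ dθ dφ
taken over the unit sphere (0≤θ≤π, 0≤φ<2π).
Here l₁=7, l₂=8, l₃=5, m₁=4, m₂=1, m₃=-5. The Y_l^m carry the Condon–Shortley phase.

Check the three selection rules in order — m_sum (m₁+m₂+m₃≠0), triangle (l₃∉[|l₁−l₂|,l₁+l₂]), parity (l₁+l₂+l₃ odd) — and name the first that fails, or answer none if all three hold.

none

Σmᵢ = 0  ✓
l₃∈[|l₁−l₂|,l₁+l₂]=[1,15], have l₃=5  ✓
Σlᵢ = 20 ⇒ even  ✓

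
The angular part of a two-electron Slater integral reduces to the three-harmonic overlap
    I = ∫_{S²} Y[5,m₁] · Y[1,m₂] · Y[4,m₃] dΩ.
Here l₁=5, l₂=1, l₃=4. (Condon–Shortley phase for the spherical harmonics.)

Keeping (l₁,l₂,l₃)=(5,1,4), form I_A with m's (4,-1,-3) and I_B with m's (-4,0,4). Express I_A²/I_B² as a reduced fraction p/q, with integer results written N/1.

4/1

Shared (l₁,l₂,l₃)=(5,1,4): N and (l;000)² cancel in I_A²/I_B².
A: Δ = 2!·8!·0!/11! = 1/495; Racah Σ t=0..0: t=0:+1/10080 = 1/10080; ⇒ 3j(5 1 4; 4 -1 -3)² = 4/55, sgn -1
B: Δ = 2!·8!·0!/11! = 1/495; Racah Σ t=1..1: t=1:−1/40320 = -1/40320; ⇒ 3j(5 1 4; -4 0 4)² = 1/55, sgn -1
I_A²/I_B² = (4/55)/(1/55) = 4/1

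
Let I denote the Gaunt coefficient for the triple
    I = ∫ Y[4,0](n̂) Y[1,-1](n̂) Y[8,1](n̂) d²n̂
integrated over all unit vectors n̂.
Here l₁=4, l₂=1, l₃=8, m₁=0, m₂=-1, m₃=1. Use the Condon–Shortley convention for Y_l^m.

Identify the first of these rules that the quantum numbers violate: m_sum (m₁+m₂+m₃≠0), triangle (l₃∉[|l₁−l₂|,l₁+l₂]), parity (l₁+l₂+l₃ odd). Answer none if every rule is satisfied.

Σmᵢ = 0  ✓
l₃∈[|l₁−l₂|,l₁+l₂]=[3,5], have l₃=8  ✗
Σlᵢ = 13 ⇒ odd

triangle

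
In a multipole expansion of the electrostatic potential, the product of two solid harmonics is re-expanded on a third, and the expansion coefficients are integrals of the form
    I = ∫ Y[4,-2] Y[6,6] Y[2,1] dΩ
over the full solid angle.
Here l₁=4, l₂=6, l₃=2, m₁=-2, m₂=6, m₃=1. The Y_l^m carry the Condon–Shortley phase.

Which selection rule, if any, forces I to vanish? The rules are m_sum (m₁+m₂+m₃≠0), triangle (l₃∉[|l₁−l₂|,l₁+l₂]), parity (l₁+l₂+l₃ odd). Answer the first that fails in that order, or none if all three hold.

azimuthal sum: -2 + 6 + 1 = 5  ✗
2 ≤ 2 ≤ 10 (triangle on l)
L = 4 + 6 + 2 = 12 (even)

m_sum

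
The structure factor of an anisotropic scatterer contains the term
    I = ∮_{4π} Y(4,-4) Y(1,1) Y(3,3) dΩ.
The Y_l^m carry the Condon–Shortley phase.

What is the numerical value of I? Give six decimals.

0.325735

Rules hold: Σm=0, L=8 even, 3≤3≤5.
N = 9·3·7 = 189
Δ = 2!·6!·0!/9! = 1/252
Racah Σ t=1..1: t=1:−1/36 = -1/36
⇒ 3j(4 1 3; 0 0 0)² = 4/63, sgn +1
Racah Σ t=2..2: t=2:+1/1440 = 1/1440
⇒ 3j(4 1 3; -4 1 3)² = 1/9, sgn +1
4πI² = N·(3j₀)²·(3jₘ)² = 4/3
I = +1·√(1.33333/4π) = 0.32573501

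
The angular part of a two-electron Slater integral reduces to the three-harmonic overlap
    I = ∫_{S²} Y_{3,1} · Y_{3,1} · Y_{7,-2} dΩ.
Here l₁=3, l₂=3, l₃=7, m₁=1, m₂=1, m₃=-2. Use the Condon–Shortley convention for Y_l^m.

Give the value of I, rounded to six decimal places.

triangle: need 0≤l₃≤6, have 7; I=0

0.000000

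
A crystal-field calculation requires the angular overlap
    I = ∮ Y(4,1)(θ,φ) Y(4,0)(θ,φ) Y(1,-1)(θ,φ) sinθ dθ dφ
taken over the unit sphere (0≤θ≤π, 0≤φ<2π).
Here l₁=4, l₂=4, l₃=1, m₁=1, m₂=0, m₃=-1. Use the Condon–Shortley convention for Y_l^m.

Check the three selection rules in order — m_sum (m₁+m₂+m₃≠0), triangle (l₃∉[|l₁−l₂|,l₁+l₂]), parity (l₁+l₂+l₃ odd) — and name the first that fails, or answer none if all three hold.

parity

azimuthal sum: 1 + 0 − 1 = 0  ✓
0 ≤ 1 ≤ 8 (triangle on l)  ✓
L = 4 + 4 + 1 = 9 (odd)  ✗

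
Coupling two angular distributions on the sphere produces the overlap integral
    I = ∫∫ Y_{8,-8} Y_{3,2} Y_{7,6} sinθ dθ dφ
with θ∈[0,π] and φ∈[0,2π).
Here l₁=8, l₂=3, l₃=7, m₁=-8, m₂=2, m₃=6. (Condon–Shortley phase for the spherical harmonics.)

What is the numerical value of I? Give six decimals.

Checks pass: Σm=0; 18 even; l₃=7∈[5,11].
(2·8+1)(2·3+1)(2·7+1) = 1785
Δ: 4! 12! 2! / 19! → 1/5290740
sum: t=1:−1/7257600 t=2:+1/2073600 t=3:−1/7257600 = 1/4838400
3j²(8 3 7; 0 0 0) = Δ·Π!·Σ² = 252/20995  (sign -1)
sum: t=4:+1/11496038400 = 1/11496038400
3j²(8 3 7; -8 2 6) = Δ·Π!·Σ² = 65/2907  (sign -1)
combine: 4πI² = 1785·252/20995·65/2907 = 2940/6137
take √, sign +1: I = 0.19524983

0.195250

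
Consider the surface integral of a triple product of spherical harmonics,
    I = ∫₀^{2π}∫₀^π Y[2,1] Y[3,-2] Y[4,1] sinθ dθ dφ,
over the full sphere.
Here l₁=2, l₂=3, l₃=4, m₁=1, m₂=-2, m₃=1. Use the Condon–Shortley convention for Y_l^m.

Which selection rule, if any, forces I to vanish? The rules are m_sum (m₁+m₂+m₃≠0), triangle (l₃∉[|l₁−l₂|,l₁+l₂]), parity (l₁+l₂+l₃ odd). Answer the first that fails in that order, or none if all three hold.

parity

m₁+m₂+m₃ = 1 − 2 + 1 = 0  ✓
triangle: |2−3|=1 ≤ l₃=4 ≤ 2+3=5  ✓
parity: l₁+l₂+l₃ = 9 is odd  ✗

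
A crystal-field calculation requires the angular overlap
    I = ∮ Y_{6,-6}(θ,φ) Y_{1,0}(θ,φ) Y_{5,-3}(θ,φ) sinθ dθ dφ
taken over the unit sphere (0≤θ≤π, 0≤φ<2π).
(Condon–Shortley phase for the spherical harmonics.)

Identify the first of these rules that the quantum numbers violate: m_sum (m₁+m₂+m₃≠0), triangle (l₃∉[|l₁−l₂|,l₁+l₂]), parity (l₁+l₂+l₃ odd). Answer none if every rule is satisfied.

m₁+m₂+m₃ = -6 + 0 − 3 = -9  ✗
triangle: |6−1|=5 ≤ l₃=5 ≤ 6+1=7
parity: l₁+l₂+l₃ = 12 is even

m_sum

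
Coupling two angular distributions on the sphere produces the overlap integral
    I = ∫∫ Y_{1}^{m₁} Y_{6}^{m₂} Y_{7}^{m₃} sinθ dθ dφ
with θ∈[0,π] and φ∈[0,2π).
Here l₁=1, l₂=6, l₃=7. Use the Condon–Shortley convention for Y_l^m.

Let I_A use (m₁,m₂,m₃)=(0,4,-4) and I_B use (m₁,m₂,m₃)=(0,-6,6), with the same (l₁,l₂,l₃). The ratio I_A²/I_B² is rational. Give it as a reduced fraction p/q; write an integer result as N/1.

Same 1,6,7: normalisation and zero-m 3j drop out of the ratio.
A: Δ: 0! 2! 12! / 15! → 1/1365; sum: t=0:+1/7257600 = 1/7257600; 3j²(1 6 7; 0 4 -4) = Δ·Π!·Σ² = 11/455  (sign -1)
B: Δ: 0! 2! 12! / 15! → 1/1365; sum: t=0:+1/479001600 = 1/479001600; 3j²(1 6 7; 0 -6 6) = Δ·Π!·Σ² = 1/105  (sign -1)
I_A²/I_B² = (11/455)/(1/105) = 33/13

33/13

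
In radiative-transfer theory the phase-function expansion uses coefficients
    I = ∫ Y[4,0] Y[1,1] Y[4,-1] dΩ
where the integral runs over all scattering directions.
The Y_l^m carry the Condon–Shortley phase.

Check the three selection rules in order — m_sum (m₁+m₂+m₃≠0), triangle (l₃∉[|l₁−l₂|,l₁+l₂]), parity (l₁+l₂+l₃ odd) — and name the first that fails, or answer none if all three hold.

m₁+m₂+m₃ = 0 + 1 − 1 = 0  ✓
triangle: |4−1|=3 ≤ l₃=4 ≤ 4+1=5  ✓
parity: l₁+l₂+l₃ = 9 is odd  ✗

parity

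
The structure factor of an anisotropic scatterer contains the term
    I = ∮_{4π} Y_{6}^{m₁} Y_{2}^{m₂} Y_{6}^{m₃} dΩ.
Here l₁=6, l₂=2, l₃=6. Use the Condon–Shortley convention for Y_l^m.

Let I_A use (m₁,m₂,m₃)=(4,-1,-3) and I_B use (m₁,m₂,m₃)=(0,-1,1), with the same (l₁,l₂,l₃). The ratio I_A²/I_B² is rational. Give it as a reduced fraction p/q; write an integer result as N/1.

35/1

Shared (l₁,l₂,l₃)=(6,2,6): N and (l;000)² cancel in I_A²/I_B².
A: Δ = 2!·10!·2!/15! = 1/90090; Racah Σ t=0..1: t=0:+1/161280 t=1:−1/725760 = 1/207360; ⇒ 3j(6 2 6; 4 -1 -3)² = 7/286, sgn -1
B: Δ = 2!·10!·2!/15! = 1/90090; Racah Σ t=0..1: t=0:+1/34560 t=1:−1/28800 = -1/172800; ⇒ 3j(6 2 6; 0 -1 1)² = 1/1430, sgn +1
I_A²/I_B² = (7/286)/(1/1430) = 35/1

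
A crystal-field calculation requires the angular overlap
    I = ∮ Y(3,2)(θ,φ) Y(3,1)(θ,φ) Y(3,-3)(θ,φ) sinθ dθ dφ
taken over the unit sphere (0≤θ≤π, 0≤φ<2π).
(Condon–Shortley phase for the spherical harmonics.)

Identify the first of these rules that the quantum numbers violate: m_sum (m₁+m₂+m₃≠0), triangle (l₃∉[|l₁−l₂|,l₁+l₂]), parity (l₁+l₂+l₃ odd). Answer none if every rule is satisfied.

parity

m₁+m₂+m₃ = 2 + 1 − 3 = 0  ✓
triangle: |3−3|=0 ≤ l₃=3 ≤ 3+3=6  ✓
parity: l₁+l₂+l₃ = 9 is odd  ✗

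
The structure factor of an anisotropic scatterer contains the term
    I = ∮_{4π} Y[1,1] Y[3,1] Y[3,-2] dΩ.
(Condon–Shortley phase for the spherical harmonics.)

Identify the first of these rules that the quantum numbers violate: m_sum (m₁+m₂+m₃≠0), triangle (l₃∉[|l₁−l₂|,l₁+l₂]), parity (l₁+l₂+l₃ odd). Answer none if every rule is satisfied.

m₁+m₂+m₃ = 1 + 1 − 2 = 0  ✓
triangle: |1−3|=2 ≤ l₃=3 ≤ 1+3=4  ✓
parity: l₁+l₂+l₃ = 7 is odd  ✗

parity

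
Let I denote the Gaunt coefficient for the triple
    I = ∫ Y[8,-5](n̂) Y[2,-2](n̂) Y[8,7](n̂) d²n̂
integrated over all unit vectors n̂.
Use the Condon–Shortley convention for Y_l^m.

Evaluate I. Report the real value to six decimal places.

Rules hold: Σm=0, L=18 even, 6≤8≤10.
N = 17·5·17 = 1445
Δ = 2!·14!·2!/19! = 1/348840
Racah Σ t=0..2: t=0:+1/116121600 t=1:−1/25401600 t=2:+1/116121600 = -1/45158400
⇒ 3j(8 2 8; 0 0 0)² = 24/1615, sgn -1
Racah Σ t=0..0: t=0:+1/24908083200 = 1/24908083200
⇒ 3j(8 2 8; -5 -2 7)² = 7/1292, sgn -1
4πI² = N·(3j₀)²·(3jₘ)² = 42/361
I = +1·√(0.116343/4π) = 0.09622017

0.096220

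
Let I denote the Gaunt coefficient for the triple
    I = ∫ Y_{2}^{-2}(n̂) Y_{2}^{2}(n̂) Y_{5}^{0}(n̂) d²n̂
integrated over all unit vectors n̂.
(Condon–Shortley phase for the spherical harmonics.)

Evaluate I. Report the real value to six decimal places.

0.000000

|2−2|≤5≤2+2 violated ⇒ I = 0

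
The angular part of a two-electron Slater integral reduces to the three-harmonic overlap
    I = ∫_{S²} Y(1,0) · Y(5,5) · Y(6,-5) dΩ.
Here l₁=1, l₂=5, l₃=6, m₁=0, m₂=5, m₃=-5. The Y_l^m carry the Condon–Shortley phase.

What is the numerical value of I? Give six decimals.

-0.135514

m-sum 0 ✓  L=12 even ✓  4≤6≤6 ✓
Π(2lᵢ+1) = 3×11×13 = 429
triangle coeff Δ(1,5,6) = 1/858
Σ_t [0,0]: t=0:+1/14400 = 1/14400
(3j)²=6/143 [(1 5 6; 0 0 0)], sign=+1
Σ_t [0,0]: t=0:+1/3628800 = 1/3628800
(3j)²=1/78 [(1 5 6; 0 5 -5)], sign=-1
⇒ 4πI² = 3/13
I = (-1)√(3/13/(4π)) = -0.13551395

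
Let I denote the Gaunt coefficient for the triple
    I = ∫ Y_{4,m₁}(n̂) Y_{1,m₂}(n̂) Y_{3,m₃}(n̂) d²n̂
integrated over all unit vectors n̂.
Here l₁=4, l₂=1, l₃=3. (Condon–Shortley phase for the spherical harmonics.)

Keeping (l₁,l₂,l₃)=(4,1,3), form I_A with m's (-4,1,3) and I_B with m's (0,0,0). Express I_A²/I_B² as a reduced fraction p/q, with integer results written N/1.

Shared (l₁,l₂,l₃)=(4,1,3): N and (l;000)² cancel in I_A²/I_B².
A: Δ = 2!·6!·0!/9! = 1/252; Racah Σ t=2..2: t=2:+1/1440 = 1/1440; ⇒ 3j(4 1 3; -4 1 3)² = 1/9, sgn +1
B: Δ = 2!·6!·0!/9! = 1/252; Racah Σ t=1..1: t=1:−1/36 = -1/36; ⇒ 3j(4 1 3; 0 0 0)² = 4/63, sgn +1
I_A²/I_B² = (1/9)/(4/63) = 7/4

7/4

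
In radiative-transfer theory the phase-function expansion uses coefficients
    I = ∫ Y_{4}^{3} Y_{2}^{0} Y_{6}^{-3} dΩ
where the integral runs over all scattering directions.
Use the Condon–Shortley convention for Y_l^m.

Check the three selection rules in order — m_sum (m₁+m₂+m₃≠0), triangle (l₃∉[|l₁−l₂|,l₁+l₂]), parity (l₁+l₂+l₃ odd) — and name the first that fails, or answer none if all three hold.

Σmᵢ = 0  ✓
l₃∈[|l₁−l₂|,l₁+l₂]=[2,6], have l₃=6  ✓
Σlᵢ = 12 ⇒ even  ✓

none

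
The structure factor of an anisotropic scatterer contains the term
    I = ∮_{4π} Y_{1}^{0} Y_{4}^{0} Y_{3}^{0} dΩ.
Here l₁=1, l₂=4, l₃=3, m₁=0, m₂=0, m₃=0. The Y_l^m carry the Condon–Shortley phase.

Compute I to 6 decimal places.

Checks pass: Σm=0; 8 even; l₃=3∈[3,5].
(2·1+1)(2·4+1)(2·3+1) = 189
Δ: 2! 0! 6! / 9! → 1/252
sum: t=1:−1/36 = -1/36
3j²(1 4 3; 0 0 0) = Δ·Π!·Σ² = 4/63  (sign +1)
(m-triple is (0,0,0) — same symbol as above.)
combine: 4πI² = 189·4/63·4/63 = 16/21
take √, sign +1: I = 0.24623252

0.246233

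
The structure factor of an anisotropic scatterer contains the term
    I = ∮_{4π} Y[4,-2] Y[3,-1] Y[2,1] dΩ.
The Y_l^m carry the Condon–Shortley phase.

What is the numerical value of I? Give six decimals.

-2 − 1 + 1 = -2 ≠ 0: azimuthal integral kills it; I = 0

0.000000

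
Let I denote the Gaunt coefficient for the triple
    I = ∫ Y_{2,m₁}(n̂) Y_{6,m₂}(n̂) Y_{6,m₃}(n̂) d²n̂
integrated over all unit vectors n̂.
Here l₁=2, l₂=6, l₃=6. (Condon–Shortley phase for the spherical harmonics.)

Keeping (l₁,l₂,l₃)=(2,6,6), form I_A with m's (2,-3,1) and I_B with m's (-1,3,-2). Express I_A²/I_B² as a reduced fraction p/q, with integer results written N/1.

Shared (l₁,l₂,l₃)=(2,6,6): N and (l;000)² cancel in I_A²/I_B².
A: Δ = 2!·2!·10!/15! = 1/90090; Racah Σ t=0..0: t=0:+1/120960 = 1/120960; ⇒ 3j(2 6 6; 2 -3 1)² = 24/1001, sgn -1
B: Δ = 2!·2!·10!/15! = 1/90090; Racah Σ t=1..2: t=1:−1/161280 t=2:+1/60480 = 1/96768; ⇒ 3j(2 6 6; -1 3 -2)² = 15/1001, sgn +1
I_A²/I_B² = (24/1001)/(15/1001) = 8/5

8/5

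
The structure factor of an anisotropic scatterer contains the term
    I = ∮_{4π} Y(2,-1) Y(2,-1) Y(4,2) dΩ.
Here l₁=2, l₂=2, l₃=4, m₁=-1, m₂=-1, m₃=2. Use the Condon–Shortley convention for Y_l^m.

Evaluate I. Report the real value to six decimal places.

Checks pass: Σm=0; 8 even; l₃=4∈[0,4].
(2·2+1)(2·2+1)(2·4+1) = 225
Δ: 0! 4! 4! / 9! → 1/630
sum: t=0:+1/16 = 1/16
3j²(2 2 4; 0 0 0) = Δ·Π!·Σ² = 2/35  (sign +1)
sum: t=0:+1/36 = 1/36
3j²(2 2 4; -1 -1 2) = Δ·Π!·Σ² = 4/63  (sign +1)
combine: 4πI² = 225·2/35·4/63 = 40/49
take √, sign +1: I = 0.25487487

0.254875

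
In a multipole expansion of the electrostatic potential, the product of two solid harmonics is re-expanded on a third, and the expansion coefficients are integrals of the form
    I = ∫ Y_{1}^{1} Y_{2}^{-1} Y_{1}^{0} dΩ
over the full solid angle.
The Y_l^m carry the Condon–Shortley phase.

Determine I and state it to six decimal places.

-0.218510

m-sum 0 ✓  L=4 even ✓  1≤1≤3 ✓
Π(2lᵢ+1) = 3×5×3 = 45
triangle coeff Δ(1,2,1) = 1/30
Σ_t [1,1]: t=1:−1/1 = -1/1
(3j)²=2/15 [(1 2 1; 0 0 0)], sign=+1
Σ_t [0,0]: t=0:+1/2 = 1/2
(3j)²=1/10 [(1 2 1; 1 -1 0)], sign=-1
⇒ 4πI² = 3/5
I = (-1)√(3/5/(4π)) = -0.21850969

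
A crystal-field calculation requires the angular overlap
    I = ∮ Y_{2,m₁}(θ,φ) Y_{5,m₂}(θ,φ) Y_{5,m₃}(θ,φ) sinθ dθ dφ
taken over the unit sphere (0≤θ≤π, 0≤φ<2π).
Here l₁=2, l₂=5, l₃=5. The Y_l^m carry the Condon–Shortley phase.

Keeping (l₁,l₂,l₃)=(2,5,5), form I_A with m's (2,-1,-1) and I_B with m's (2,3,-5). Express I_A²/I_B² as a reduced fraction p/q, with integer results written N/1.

Same 2,5,5: normalisation and zero-m 3j drop out of the ratio.
A: Δ: 2! 2! 8! / 13! → 1/38610; sum: t=0:+1/2304 = 1/2304; 3j²(2 5 5; 2 -1 -1) = Δ·Π!·Σ² = 5/143  (sign +1)
B: Δ: 2! 2! 8! / 13! → 1/38610; sum: t=0:+1/161280 = 1/161280; 3j²(2 5 5; 2 3 -5) = Δ·Π!·Σ² = 1/143  (sign +1)
I_A²/I_B² = (5/143)/(1/143) = 5/1

5/1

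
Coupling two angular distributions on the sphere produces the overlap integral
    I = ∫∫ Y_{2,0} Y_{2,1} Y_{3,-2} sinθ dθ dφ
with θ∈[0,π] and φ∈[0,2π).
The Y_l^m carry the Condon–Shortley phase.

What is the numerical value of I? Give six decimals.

0.000000

0 + 1 − 2 = -1 ≠ 0: azimuthal integral kills it; I = 0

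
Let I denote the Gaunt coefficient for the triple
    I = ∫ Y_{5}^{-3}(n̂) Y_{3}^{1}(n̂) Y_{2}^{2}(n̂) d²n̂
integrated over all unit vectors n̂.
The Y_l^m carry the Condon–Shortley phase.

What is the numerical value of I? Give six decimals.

-0.200476

Checks pass: Σm=0; 10 even; l₃=2∈[2,8].
(2·5+1)(2·3+1)(2·2+1) = 385
Δ: 6! 4! 0! / 11! → 1/2310
sum: t=3:−1/144 = -1/144
3j²(5 3 2; 0 0 0) = Δ·Π!·Σ² = 10/231  (sign -1)
sum: t=4:+1/1152 = 1/1152
3j²(5 3 2; -3 1 2) = Δ·Π!·Σ² = 1/33  (sign +1)
combine: 4πI² = 385·10/231·1/33 = 50/99
take √, sign -1: I = -0.20047604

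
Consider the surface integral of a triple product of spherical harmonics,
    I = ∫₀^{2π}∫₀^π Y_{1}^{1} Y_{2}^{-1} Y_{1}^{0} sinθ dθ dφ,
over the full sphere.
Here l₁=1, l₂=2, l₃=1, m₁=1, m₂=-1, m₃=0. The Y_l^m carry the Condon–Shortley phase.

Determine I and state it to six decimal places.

Checks pass: Σm=0; 4 even; l₃=1∈[1,3].
(2·1+1)(2·2+1)(2·1+1) = 45
Δ: 2! 0! 2! / 5! → 1/30
sum: t=1:−1/1 = -1/1
3j²(1 2 1; 0 0 0) = Δ·Π!·Σ² = 2/15  (sign +1)
sum: t=0:+1/2 = 1/2
3j²(1 2 1; 1 -1 0) = Δ·Π!·Σ² = 1/10  (sign -1)
combine: 4πI² = 45·2/15·1/10 = 3/5
take √, sign -1: I = -0.21850969

-0.218510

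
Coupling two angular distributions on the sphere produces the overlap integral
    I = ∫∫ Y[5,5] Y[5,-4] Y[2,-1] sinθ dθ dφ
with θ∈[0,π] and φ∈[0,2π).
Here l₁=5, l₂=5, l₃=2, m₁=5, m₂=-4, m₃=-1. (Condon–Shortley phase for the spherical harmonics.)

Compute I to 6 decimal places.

-0.187924

Checks pass: Σm=0; 12 even; l₃=2∈[0,10].
(2·5+1)(2·5+1)(2·2+1) = 605
Δ: 8! 2! 2! / 13! → 1/38610
sum: t=3:−1/2880 t=4:+1/576 t=5:−1/2880 = 1/960
3j²(5 5 2; 0 0 0) = Δ·Π!·Σ² = 10/429  (sign +1)
sum: t=0:+1/80640 = 1/80640
3j²(5 5 2; 5 -4 -1) = Δ·Π!·Σ² = 9/286  (sign -1)
combine: 4πI² = 605·10/429·9/286 = 75/169
take √, sign -1: I = -0.18792404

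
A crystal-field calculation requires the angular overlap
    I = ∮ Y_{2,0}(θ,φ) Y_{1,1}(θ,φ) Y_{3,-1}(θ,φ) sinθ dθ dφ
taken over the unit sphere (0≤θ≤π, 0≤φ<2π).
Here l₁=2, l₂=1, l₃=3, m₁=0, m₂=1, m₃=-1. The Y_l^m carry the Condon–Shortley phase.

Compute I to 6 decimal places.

-0.202301

Checks pass: Σm=0; 6 even; l₃=3∈[1,3].
(2·2+1)(2·1+1)(2·3+1) = 105
Δ: 0! 4! 2! / 7! → 1/105
sum: t=0:+1/4 = 1/4
3j²(2 1 3; 0 0 0) = Δ·Π!·Σ² = 3/35  (sign -1)
sum: t=0:+1/8 = 1/8
3j²(2 1 3; 0 1 -1) = Δ·Π!·Σ² = 2/35  (sign +1)
combine: 4πI² = 105·3/35·2/35 = 18/35
take √, sign -1: I = -0.20230066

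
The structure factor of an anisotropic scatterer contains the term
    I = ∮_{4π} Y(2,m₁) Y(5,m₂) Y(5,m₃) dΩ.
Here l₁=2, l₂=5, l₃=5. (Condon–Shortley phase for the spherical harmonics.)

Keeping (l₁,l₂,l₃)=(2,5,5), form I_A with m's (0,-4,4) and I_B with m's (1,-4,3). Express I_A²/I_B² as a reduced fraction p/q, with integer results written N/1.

12/49

l's match ⇒ only the (l;m) 3-j factors differ between A and B.
A: triangle coeff Δ(2,5,5) = 1/38610; Σ_t [0,1]: t=0:+1/20160 t=1:−1/40320 = 1/40320; (3j)²=6/715 [(2 5 5; 0 -4 4)], sign=-1
B: triangle coeff Δ(2,5,5) = 1/38610; Σ_t [0,1]: t=0:+1/10080 t=1:−1/80640 = 1/11520; (3j)²=49/1430 [(2 5 5; 1 -4 3)], sign=+1
I_A²/I_B² = (6/715)/(49/1430) = 12/49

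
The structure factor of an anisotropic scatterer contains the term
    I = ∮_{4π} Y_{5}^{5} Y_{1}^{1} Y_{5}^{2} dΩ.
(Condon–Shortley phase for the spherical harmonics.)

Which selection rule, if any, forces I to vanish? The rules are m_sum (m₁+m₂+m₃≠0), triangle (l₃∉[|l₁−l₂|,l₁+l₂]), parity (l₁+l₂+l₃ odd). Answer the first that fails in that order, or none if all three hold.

m₁+m₂+m₃ = 5 + 1 + 2 = 8  ✗
triangle: |5−1|=4 ≤ l₃=5 ≤ 5+1=6
parity: l₁+l₂+l₃ = 11 is odd

m_sum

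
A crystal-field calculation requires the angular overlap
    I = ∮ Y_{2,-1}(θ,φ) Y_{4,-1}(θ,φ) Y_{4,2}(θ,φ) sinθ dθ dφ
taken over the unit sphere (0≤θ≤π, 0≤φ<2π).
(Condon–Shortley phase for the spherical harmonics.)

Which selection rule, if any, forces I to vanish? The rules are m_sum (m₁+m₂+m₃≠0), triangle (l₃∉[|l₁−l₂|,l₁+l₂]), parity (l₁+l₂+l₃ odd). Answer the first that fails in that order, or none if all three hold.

none

azimuthal sum: -1 − 1 + 2 = 0  ✓
2 ≤ 4 ≤ 6 (triangle on l)  ✓
L = 2 + 4 + 4 = 10 (even)  ✓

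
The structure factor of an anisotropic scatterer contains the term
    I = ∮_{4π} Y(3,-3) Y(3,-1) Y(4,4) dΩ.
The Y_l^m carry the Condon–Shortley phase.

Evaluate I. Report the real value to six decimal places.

Rules hold: Σm=0, L=10 even, 0≤4≤6.
N = 7·7·9 = 441
Δ = 2!·4!·4!/11! = 1/34650
Racah Σ t=0..2: t=0:+1/72 t=1:−1/16 t=2:+1/72 = -5/144
⇒ 3j(3 3 4; 0 0 0)² = 2/77, sgn -1
Racah Σ t=2..2: t=2:+1/1152 = 1/1152
⇒ 3j(3 3 4; -3 -1 4)² = 1/33, sgn +1
4πI² = N·(3j₀)²·(3jₘ)² = 42/121
I = -1·√(0.347107/4π) = -0.16619847

-0.166198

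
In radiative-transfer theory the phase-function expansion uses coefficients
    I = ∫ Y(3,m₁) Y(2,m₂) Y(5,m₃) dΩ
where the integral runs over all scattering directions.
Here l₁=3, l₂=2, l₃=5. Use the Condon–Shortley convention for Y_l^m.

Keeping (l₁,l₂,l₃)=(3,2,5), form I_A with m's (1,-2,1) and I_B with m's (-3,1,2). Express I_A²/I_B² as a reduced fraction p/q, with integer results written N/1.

15/7

Shared (l₁,l₂,l₃)=(3,2,5): N and (l;000)² cancel in I_A²/I_B².
A: Δ = 0!·6!·4!/11! = 1/2310; Racah Σ t=0..0: t=0:+1/1152 = 1/1152; ⇒ 3j(3 2 5; 1 -2 1)² = 1/154, sgn +1
B: Δ = 0!·6!·4!/11! = 1/2310; Racah Σ t=0..0: t=0:+1/4320 = 1/4320; ⇒ 3j(3 2 5; -3 1 2)² = 1/330, sgn -1
I_A²/I_B² = (1/154)/(1/330) = 15/7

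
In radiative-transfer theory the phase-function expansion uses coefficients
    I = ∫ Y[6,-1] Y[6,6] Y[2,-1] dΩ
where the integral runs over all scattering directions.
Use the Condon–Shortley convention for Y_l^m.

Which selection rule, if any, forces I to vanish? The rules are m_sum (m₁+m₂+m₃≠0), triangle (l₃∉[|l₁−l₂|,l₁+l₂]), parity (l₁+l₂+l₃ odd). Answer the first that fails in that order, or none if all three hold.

m_sum

Σmᵢ = 4  ✗
l₃∈[|l₁−l₂|,l₁+l₂]=[0,12], have l₃=2
Σlᵢ = 14 ⇒ even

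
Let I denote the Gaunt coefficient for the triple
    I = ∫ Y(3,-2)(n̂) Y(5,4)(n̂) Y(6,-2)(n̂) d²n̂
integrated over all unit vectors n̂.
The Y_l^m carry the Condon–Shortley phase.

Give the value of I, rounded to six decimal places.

-0.139560

m-sum 0 ✓  L=14 even ✓  2≤6≤8 ✓
Π(2lᵢ+1) = 7×11×13 = 1001
triangle coeff Δ(3,5,6) = 1/675675
Σ_t [0,2]: t=0:+1/8640 t=1:−1/2304 t=2:+1/8640 = -7/34560
(3j)²=7/429 [(3 5 6; 0 0 0)], sign=-1
Σ_t [1,2]: t=1:−1/967680 t=2:+1/60480 = 1/64512
(3j)²=15/1001 [(3 5 6; -2 4 -2)], sign=+1
⇒ 4πI² = 35/143
I = (-1)√(35/143/(4π)) = -0.13956004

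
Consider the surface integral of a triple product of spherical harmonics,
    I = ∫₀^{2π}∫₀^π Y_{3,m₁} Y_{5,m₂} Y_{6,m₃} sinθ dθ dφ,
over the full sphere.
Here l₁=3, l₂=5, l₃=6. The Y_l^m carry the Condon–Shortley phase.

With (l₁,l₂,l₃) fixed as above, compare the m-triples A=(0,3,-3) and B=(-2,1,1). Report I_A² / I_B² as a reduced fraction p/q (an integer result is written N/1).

Same 3,5,6: normalisation and zero-m 3j drop out of the ratio.
A: Δ: 2! 4! 8! / 15! → 1/675675; sum: t=0:+1/483840 t=1:−1/20160 t=2:+1/17280 = 1/96768; 3j²(3 5 6; 0 3 -3) = Δ·Π!·Σ² = 1/1001  (sign -1)
B: Δ: 2! 4! 8! / 15! → 1/675675; sum: t=1:−1/17280 t=2:+1/6912 = 1/11520; 3j²(3 5 6; -2 1 1) = Δ·Π!·Σ² = 2/143  (sign -1)
I_A²/I_B² = (1/1001)/(2/143) = 1/14

1/14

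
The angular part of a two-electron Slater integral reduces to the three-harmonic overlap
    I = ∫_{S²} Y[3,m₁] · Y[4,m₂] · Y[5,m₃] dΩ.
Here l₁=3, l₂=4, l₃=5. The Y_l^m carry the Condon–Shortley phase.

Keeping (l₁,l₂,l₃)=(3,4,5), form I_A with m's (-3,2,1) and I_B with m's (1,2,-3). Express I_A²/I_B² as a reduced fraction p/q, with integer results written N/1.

125/126

Shared (l₁,l₂,l₃)=(3,4,5): N and (l;000)² cancel in I_A²/I_B².
A: Δ = 2!·4!·6!/13! = 1/180180; Racah Σ t=2..2: t=2:+1/2304 = 1/2304; ⇒ 3j(3 4 5; -3 2 1)² = 75/4004, sgn +1
B: Δ = 2!·4!·6!/13! = 1/180180; Racah Σ t=0..2: t=0:+1/5760 t=1:−1/720 t=2:+1/2304 = -1/1280; ⇒ 3j(3 4 5; 1 2 -3)² = 27/1430, sgn -1
I_A²/I_B² = (75/4004)/(27/1430) = 125/126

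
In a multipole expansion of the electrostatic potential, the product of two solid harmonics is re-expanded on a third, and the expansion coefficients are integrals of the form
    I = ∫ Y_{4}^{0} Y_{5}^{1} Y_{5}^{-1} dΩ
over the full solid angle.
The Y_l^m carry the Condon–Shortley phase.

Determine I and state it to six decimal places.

-0.086798

Checks pass: Σm=0; 14 even; l₃=5∈[1,9].
(2·4+1)(2·5+1)(2·5+1) = 1089
Δ: 4! 4! 6! / 15! → 1/3153150
sum: t=0:+1/69120 t=1:−1/1728 t=2:+1/576 t=3:−1/1728 t=4:+1/69120 = 7/11520
3j²(4 5 5; 0 0 0) = Δ·Π!·Σ² = 2/143  (sign -1)
sum: t=0:+1/414720 t=1:−1/4320 t=2:+1/768 t=3:−1/1296 t=4:+1/27648 = 7/20736
3j²(4 5 5; 0 1 -1) = Δ·Π!·Σ² = 8/1287  (sign +1)
combine: 4πI² = 1089·2/143·8/1287 = 16/169
take √, sign -1: I = -0.08679840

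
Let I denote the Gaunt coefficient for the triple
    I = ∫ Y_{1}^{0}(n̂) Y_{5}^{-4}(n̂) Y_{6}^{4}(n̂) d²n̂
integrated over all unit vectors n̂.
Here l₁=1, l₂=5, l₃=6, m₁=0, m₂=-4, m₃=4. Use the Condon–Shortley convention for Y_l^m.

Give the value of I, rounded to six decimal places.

Checks pass: Σm=0; 12 even; l₃=6∈[4,6].
(2·1+1)(2·5+1)(2·6+1) = 429
Δ: 0! 2! 10! / 13! → 1/858
sum: t=0:+1/14400 = 1/14400
3j²(1 5 6; 0 0 0) = Δ·Π!·Σ² = 6/143  (sign +1)
sum: t=0:+1/362880 = 1/362880
3j²(1 5 6; 0 -4 4) = Δ·Π!·Σ² = 10/429  (sign +1)
combine: 4πI² = 429·6/143·10/429 = 60/143
take √, sign +1: I = 0.18272698

0.182727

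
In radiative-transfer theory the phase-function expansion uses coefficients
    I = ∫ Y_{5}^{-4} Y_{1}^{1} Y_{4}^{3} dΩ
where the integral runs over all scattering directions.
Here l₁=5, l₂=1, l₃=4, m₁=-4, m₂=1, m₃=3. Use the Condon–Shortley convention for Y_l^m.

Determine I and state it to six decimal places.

0.294638

Checks pass: Σm=0; 10 even; l₃=4∈[4,6].
(2·5+1)(2·1+1)(2·4+1) = 297
Δ: 2! 8! 0! / 11! → 1/495
sum: t=1:−1/576 = -1/576
3j²(5 1 4; 0 0 0) = Δ·Π!·Σ² = 5/99  (sign -1)
sum: t=2:+1/10080 = 1/10080
3j²(5 1 4; -4 1 3) = Δ·Π!·Σ² = 4/55  (sign -1)
combine: 4πI² = 297·5/99·4/55 = 12/11
take √, sign +1: I = 0.29463840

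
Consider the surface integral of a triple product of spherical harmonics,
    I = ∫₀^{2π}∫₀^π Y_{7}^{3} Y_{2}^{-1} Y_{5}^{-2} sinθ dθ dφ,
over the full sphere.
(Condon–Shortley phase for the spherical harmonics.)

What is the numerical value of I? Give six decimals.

m-sum 0 ✓  L=14 even ✓  5≤5≤9 ✓
Π(2lᵢ+1) = 15×5×11 = 825
triangle coeff Δ(7,2,5) = 1/15015
Σ_t [2,2]: t=2:+1/57600 = 1/57600
(3j)²=21/715 [(7 2 5; 0 0 0)], sign=-1
Σ_t [1,1]: t=1:−1/181440 = -1/181440
(3j)²=32/1001 [(7 2 5; 3 -1 -2)], sign=+1
⇒ 4πI² = 1440/1859
I = (-1)√(1440/1859/(4π)) = -0.24827707

-0.248277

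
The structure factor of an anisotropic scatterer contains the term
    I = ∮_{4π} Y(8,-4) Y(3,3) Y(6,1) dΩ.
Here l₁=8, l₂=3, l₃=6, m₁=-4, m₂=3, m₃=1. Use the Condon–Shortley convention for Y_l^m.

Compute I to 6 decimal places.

0.000000

l₁+l₂+l₃=17 is odd: 3j(l;000)=0 ⇒ I=0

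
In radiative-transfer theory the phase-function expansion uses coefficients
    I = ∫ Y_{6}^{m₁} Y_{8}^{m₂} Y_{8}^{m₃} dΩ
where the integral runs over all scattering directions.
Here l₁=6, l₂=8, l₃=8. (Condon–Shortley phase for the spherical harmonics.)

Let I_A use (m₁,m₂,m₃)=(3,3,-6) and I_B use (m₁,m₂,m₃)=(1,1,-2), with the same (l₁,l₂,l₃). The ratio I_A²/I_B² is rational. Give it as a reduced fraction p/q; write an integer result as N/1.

234/4205

Shared (l₁,l₂,l₃)=(6,8,8): N and (l;000)² cancel in I_A²/I_B².
A: Δ = 6!·6!·10!/23! = 1/13742520792; Racah Σ t=1..3: t=1:−1/20901888000 t=2:+1/2090188800 t=3:−1/2090188800 = -1/20901888000; ⇒ 3j(6 8 8; 3 3 -6)² = 9/29716, sgn -1
B: Δ = 6!·6!·10!/23! = 1/13742520792; Racah Σ t=0..5: t=0:+1/31352832000 t=1:−1/464486400 t=2:+1/52254720 t=3:−1/29859840 t=4:+1/82944000 t=5:−1/1492992000 = -319/62705664000; ⇒ 3j(6 8 8; 1 1 -2)² = 4205/772616, sgn -1
I_A²/I_B² = (9/29716)/(4205/772616) = 234/4205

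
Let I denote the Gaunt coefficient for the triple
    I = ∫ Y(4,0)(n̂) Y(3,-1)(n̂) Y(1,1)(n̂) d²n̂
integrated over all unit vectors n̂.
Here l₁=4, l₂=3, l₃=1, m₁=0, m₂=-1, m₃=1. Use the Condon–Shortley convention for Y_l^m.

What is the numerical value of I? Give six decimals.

m-sum 0 ✓  L=8 even ✓  1≤1≤7 ✓
Π(2lᵢ+1) = 9×7×3 = 189
triangle coeff Δ(4,3,1) = 1/252
Σ_t [3,3]: t=3:−1/36 = -1/36
(3j)²=4/63 [(4 3 1; 0 0 0)], sign=+1
Σ_t [2,2]: t=2:+1/96 = 1/96
(3j)²=1/42 [(4 3 1; 0 -1 1)], sign=+1
⇒ 4πI² = 2/7
I = (+1)√(2/7/(4π)) = 0.15078601

0.150786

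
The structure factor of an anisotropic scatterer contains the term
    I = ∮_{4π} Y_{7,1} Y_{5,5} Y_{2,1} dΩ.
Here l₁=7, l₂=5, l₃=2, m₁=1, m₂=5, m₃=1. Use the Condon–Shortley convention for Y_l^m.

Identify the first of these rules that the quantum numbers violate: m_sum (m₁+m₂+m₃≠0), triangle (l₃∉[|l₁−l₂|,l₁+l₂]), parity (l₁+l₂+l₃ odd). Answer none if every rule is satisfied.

m_sum

Σmᵢ = 7  ✗
l₃∈[|l₁−l₂|,l₁+l₂]=[2,12], have l₃=2
Σlᵢ = 14 ⇒ even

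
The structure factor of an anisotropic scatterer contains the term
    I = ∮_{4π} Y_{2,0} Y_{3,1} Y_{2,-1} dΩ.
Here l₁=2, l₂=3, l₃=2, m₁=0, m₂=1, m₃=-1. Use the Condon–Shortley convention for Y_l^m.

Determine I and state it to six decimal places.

0.000000

l₁+l₂+l₃=7 is odd: 3j(l;000)=0 ⇒ I=0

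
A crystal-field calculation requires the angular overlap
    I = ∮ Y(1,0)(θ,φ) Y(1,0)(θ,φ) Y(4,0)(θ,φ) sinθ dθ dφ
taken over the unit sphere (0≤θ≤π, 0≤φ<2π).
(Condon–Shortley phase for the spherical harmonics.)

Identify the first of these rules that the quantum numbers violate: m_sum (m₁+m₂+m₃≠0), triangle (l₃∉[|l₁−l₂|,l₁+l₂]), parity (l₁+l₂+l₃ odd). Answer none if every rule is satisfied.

triangle

azimuthal sum: 0 + 0 + 0 = 0  ✓
0 ≤ 4 ≤ 2 (triangle on l)  ✗
L = 1 + 1 + 4 = 6 (even)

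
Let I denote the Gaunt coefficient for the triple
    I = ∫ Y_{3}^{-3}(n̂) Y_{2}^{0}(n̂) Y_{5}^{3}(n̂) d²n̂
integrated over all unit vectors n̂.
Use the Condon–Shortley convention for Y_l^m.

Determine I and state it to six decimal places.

-0.126792

Rules hold: Σm=0, L=10 even, 1≤5≤5.
N = 7·5·11 = 385
Δ = 0!·6!·4!/11! = 1/2310
Racah Σ t=0..0: t=0:+1/144 = 1/144
⇒ 3j(3 2 5; 0 0 0)² = 10/231, sgn -1
Racah Σ t=0..0: t=0:+1/2880 = 1/2880
⇒ 3j(3 2 5; -3 0 3)² = 2/165, sgn +1
4πI² = N·(3j₀)²·(3jₘ)² = 20/99
I = -1·√(0.20202/4π) = -0.12679218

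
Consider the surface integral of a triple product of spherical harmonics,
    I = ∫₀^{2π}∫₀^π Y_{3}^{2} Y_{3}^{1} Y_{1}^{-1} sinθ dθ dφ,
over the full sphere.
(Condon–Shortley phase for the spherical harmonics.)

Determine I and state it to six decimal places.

2 + 1 − 1 = 2 ≠ 0: azimuthal integral kills it; I = 0

0.000000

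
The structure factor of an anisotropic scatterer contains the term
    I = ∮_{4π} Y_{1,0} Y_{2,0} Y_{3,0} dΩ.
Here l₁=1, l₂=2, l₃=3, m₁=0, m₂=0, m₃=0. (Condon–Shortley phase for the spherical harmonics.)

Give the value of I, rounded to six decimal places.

Rules hold: Σm=0, L=6 even, 1≤3≤3.
N = 3·5·7 = 105
Δ = 0!·2!·4!/7! = 1/105
Racah Σ t=0..0: t=0:+1/4 = 1/4
⇒ 3j(1 2 3; 0 0 0)² = 3/35, sgn -1
(m-triple is (0,0,0) — same symbol as above.)
4πI² = N·(3j₀)²·(3jₘ)² = 27/35
I = +1·√(0.771429/4π) = 0.24776670

0.247767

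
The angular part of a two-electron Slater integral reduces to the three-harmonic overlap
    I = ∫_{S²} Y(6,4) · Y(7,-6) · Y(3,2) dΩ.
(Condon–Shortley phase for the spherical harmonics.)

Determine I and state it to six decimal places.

0.183421

m-sum 0 ✓  L=16 even ✓  1≤3≤13 ✓
Π(2lᵢ+1) = 13×15×7 = 1365
triangle coeff Δ(6,7,3) = 1/2042040
Σ_t [4,6]: t=4:+1/207360 t=5:−1/57600 t=6:+1/207360 = -1/129600
(3j)²=168/12155 [(6 7 3; 0 0 0)], sign=+1
Σ_t [0,1]: t=0:+1/43545600 t=1:−1/8709120 = -1/10886400
(3j)²=8/357 [(6 7 3; 4 -6 2)], sign=+1
⇒ 4πI² = 1344/3179
I = (+1)√(1344/3179/(4π)) = 0.18342116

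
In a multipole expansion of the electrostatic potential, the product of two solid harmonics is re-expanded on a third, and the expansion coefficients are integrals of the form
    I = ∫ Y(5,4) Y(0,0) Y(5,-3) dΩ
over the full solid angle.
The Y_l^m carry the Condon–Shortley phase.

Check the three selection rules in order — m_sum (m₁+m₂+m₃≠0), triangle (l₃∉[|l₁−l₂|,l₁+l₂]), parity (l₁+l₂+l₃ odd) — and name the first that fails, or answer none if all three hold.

m_sum

Σmᵢ = 1  ✗
l₃∈[|l₁−l₂|,l₁+l₂]=[5,5], have l₃=5
Σlᵢ = 10 ⇒ even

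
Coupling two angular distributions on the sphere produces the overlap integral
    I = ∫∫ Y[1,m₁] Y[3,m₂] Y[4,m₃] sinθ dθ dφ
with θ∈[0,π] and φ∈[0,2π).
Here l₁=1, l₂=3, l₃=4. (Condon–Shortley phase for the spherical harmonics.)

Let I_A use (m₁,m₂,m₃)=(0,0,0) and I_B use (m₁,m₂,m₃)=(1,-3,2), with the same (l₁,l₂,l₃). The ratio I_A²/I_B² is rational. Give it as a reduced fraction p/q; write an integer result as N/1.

16/1

l's match ⇒ only the (l;m) 3-j factors differ between A and B.
A: triangle coeff Δ(1,3,4) = 1/252; Σ_t [0,0]: t=0:+1/36 = 1/36; (3j)²=4/63 [(1 3 4; 0 0 0)], sign=+1
B: triangle coeff Δ(1,3,4) = 1/252; Σ_t [0,0]: t=0:+1/1440 = 1/1440; (3j)²=1/252 [(1 3 4; 1 -3 2)], sign=+1
I_A²/I_B² = (4/63)/(1/252) = 16/1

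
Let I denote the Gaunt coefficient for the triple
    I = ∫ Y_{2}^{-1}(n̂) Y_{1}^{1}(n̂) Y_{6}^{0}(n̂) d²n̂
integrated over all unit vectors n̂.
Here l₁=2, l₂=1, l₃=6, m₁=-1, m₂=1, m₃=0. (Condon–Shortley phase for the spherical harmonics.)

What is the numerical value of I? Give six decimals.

|2−1|≤6≤2+1 violated ⇒ I = 0

0.000000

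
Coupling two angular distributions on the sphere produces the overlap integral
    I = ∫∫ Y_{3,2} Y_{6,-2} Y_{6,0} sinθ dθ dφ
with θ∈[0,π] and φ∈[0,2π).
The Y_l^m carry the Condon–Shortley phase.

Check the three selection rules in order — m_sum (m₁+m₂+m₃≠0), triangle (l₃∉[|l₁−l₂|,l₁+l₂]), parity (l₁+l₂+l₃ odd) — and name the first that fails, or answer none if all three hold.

parity

m₁+m₂+m₃ = 2 − 2 + 0 = 0  ✓
triangle: |3−6|=3 ≤ l₃=6 ≤ 3+6=9  ✓
parity: l₁+l₂+l₃ = 15 is odd  ✗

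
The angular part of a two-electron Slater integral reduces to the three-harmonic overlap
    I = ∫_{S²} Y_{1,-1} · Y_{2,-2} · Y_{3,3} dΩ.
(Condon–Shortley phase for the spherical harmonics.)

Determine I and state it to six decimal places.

Rules hold: Σm=0, L=6 even, 1≤3≤3.
N = 3·5·7 = 105
Δ = 0!·2!·4!/7! = 1/105
Racah Σ t=0..0: t=0:+1/4 = 1/4
⇒ 3j(1 2 3; 0 0 0)² = 3/35, sgn -1
Racah Σ t=0..0: t=0:+1/48 = 1/48
⇒ 3j(1 2 3; -1 -2 3)² = 1/7, sgn +1
4πI² = N·(3j₀)²·(3jₘ)² = 9/7
I = -1·√(1.28571/4π) = -0.31986543

-0.319865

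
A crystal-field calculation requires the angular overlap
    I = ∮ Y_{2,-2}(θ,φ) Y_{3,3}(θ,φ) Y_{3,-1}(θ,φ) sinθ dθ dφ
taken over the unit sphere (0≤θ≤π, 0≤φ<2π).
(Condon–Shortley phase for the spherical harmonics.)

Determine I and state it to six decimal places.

0.132981

Checks pass: Σm=0; 8 even; l₃=3∈[1,5].
(2·2+1)(2·3+1)(2·3+1) = 245
Δ: 2! 2! 4! / 9! → 1/3780
sum: t=0:+1/24 t=1:−1/4 t=2:+1/24 = -1/6
3j²(2 3 3; 0 0 0) = Δ·Π!·Σ² = 4/105  (sign +1)
sum: t=2:+1/96 = 1/96
3j²(2 3 3; -2 3 -1) = Δ·Π!·Σ² = 1/42  (sign +1)
combine: 4πI² = 245·4/105·1/42 = 2/9
take √, sign +1: I = 0.13298076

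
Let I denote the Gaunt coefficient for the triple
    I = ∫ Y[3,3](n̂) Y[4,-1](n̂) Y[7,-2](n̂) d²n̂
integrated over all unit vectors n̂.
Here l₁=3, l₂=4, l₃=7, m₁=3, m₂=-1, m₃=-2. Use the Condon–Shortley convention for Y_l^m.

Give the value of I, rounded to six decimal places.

0.061755

Checks pass: Σm=0; 14 even; l₃=7∈[1,7].
(2·3+1)(2·4+1)(2·7+1) = 945
Δ: 0! 6! 8! / 15! → 1/45045
sum: t=0:+1/20736 = 1/20736
3j²(3 4 7; 0 0 0) = Δ·Π!·Σ² = 35/1287  (sign -1)
sum: t=0:+1/518400 = 1/518400
3j²(3 4 7; 3 -1 -2) = Δ·Π!·Σ² = 4/2145  (sign -1)
combine: 4πI² = 945·35/1287·4/2145 = 980/20449
take √, sign +1: I = 0.06175499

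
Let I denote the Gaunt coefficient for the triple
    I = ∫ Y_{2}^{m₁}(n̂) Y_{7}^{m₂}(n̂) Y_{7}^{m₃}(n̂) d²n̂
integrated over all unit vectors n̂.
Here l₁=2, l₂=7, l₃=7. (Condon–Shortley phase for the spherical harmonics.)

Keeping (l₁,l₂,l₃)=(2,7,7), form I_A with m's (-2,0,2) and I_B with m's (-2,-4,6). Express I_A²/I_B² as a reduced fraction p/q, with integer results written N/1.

42/13

l's match ⇒ only the (l;m) 3-j factors differ between A and B.
A: triangle coeff Δ(2,7,7) = 1/185640; Σ_t [2,2]: t=2:+1/2419200 = 1/2419200; (3j)²=27/1105 [(2 7 7; -2 0 2)], sign=-1
B: triangle coeff Δ(2,7,7) = 1/185640; Σ_t [2,2]: t=2:+1/159667200 = 1/159667200; (3j)²=9/1190 [(2 7 7; -2 -4 6)], sign=-1
I_A²/I_B² = (27/1105)/(9/1190) = 42/13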